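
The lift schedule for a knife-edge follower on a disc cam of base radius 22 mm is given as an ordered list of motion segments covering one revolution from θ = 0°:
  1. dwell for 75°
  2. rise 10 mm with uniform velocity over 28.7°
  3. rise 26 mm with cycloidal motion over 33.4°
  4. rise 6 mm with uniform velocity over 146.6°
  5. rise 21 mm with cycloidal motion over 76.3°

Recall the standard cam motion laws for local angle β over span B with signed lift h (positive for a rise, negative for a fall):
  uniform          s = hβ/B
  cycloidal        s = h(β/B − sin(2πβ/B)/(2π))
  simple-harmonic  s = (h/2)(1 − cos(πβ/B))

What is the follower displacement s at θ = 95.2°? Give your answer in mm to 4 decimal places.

seg 1 [0°–75°] dwell: s stays 0.0000
seg 2 [75°–103.7°] uniform, h=10: θ=95.2° here. β=20.2, B=28.7. 10·20.2/28.7 = 7.0383 → s = 7.0383

7.0383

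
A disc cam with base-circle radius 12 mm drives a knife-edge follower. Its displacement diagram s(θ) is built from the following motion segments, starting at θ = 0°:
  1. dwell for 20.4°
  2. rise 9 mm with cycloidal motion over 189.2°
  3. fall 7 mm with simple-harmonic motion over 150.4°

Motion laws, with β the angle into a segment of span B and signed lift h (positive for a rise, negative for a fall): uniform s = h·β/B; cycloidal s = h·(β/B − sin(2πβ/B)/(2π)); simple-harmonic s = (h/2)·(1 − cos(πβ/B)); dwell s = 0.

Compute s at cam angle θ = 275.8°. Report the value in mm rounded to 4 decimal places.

seg 1 [0°–20.4°] dwell: s stays 0.0000
seg 2 [20.4°–209.6°] cycloidal, h=9: full span → s += 9 → s = 9.0000
seg 3 [209.6°–360°] simple-harmonic, h=-7: θ=275.8° here. β=66.2, B=150.4. -7/2·(1 − cos(π·0.4402)) = -2.8459 → s = 6.1541

6.1541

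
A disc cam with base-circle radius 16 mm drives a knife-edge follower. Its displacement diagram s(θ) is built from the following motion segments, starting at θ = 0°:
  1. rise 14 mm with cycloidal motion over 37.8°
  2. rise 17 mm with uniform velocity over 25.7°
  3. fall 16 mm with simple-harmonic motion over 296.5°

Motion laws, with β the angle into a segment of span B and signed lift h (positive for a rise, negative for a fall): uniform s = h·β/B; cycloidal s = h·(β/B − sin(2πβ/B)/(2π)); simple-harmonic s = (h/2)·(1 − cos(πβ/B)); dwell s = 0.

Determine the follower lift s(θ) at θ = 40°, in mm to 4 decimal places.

seg 1 [0°–37.8°] cycloidal, h=14: full span → s += 14 → s = 14.0000
seg 2 [37.8°–63.5°] uniform, h=17: θ=40° here. β=2.2, B=25.7. 17·2.2/25.7 = 1.4553 → s = 15.4553

15.4553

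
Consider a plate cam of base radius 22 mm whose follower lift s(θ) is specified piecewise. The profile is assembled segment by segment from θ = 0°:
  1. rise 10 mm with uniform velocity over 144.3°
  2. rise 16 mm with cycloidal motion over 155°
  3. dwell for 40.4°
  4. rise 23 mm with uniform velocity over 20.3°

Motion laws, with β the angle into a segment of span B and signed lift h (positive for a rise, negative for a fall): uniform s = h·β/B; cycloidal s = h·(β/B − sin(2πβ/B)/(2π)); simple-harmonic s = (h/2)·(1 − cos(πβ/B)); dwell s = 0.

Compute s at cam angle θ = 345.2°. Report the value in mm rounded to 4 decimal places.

seg 1 [0°–144.3°] uniform, h=10: full span → s += 10 → s = 10.0000
seg 2 [144.3°–299.3°] cycloidal, h=16: full span → s += 16 → s = 26.0000
seg 3 [299.3°–339.7°] dwell: s stays 26.0000
seg 4 [339.7°–360°] uniform, h=23: θ=345.2° here. β=5.5, B=20.3. 23·5.5/20.3 = 6.2315 → s = 32.2315

32.2315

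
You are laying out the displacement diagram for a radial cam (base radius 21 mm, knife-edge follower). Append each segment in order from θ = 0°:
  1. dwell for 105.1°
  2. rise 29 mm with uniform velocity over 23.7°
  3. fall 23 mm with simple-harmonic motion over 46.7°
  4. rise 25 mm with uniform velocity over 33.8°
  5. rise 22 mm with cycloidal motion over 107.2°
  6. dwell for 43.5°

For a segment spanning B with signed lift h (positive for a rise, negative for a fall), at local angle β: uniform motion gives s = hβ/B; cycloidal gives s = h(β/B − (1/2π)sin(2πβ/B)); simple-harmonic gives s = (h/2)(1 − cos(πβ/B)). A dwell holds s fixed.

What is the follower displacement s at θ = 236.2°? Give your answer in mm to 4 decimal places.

seg 1 [0°–105.1°] dwell: s stays 0.0000
seg 2 [105.1°–128.8°] uniform, h=29: full span → s += 29 → s = 29.0000
seg 3 [128.8°–175.5°] simple-harmonic, h=-23: full span → s += -23 → s = 6.0000
seg 4 [175.5°–209.3°] uniform, h=25: full span → s += 25 → s = 31.0000
seg 5 [209.3°–316.5°] cycloidal, h=22: θ=236.2° here. β=26.9, B=107.2. 22·(0.2509 − sin(2π·0.2509)/(2π)) = 2.0192 → s = 33.0192

33.0192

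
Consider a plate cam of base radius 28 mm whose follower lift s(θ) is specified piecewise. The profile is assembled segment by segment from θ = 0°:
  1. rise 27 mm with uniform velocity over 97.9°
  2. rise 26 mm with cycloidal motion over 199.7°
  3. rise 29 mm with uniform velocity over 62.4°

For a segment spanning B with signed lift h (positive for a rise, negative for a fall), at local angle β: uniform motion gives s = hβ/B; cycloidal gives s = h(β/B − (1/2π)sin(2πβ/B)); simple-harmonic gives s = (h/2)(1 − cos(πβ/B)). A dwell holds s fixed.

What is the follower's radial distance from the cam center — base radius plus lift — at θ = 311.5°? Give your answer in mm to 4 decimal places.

seg 1 [0°–97.9°] uniform, h=27: full span → s += 27 → s = 27.0000
seg 2 [97.9°–297.6°] cycloidal, h=26: full span → s += 26 → s = 53.0000
seg 3 [297.6°–360°] uniform, h=29: θ=311.5° here. β=13.9, B=62.4. 29·13.9/62.4 = 6.4599 → s = 59.4599
radial distance = base radius + s = 28 + 59.4599 = 87.4599

87.4599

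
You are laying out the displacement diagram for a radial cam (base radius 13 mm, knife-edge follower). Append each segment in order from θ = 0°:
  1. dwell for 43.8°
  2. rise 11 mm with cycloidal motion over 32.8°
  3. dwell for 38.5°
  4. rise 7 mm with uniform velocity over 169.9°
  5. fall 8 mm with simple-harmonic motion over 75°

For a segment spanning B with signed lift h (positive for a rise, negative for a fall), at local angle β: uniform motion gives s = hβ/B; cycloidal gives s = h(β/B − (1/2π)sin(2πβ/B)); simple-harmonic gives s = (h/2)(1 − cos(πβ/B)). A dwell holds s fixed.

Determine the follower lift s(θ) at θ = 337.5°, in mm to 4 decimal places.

seg 1 [0°–43.8°] dwell: s stays 0.0000
seg 2 [43.8°–76.6°] cycloidal, h=11: full span → s += 11 → s = 11.0000
seg 3 [76.6°–115.1°] dwell: s stays 11.0000
seg 4 [115.1°–285°] uniform, h=7: full span → s += 7 → s = 18.0000
seg 5 [285°–360°] simple-harmonic, h=-8: θ=337.5° here. β=52.5, B=75. -8/2·(1 − cos(π·0.7000)) = -6.3511 → s = 11.6489

11.6489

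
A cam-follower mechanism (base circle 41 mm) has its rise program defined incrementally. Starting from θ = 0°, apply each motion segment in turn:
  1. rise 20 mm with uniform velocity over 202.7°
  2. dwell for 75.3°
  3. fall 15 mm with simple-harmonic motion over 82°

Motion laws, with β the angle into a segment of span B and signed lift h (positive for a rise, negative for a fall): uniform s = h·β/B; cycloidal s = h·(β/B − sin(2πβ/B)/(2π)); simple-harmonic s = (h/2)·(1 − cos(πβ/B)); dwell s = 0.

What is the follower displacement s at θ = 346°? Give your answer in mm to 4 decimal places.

seg 1 [0°–202.7°] uniform, h=20: full span → s += 20 → s = 20.0000
seg 2 [202.7°–278°] dwell: s stays 20.0000
seg 3 [278°–360°] simple-harmonic, h=-15: θ=346° here. β=68, B=82. -15/2·(1 − cos(π·0.8293)) = -13.9468 → s = 6.0532

6.0532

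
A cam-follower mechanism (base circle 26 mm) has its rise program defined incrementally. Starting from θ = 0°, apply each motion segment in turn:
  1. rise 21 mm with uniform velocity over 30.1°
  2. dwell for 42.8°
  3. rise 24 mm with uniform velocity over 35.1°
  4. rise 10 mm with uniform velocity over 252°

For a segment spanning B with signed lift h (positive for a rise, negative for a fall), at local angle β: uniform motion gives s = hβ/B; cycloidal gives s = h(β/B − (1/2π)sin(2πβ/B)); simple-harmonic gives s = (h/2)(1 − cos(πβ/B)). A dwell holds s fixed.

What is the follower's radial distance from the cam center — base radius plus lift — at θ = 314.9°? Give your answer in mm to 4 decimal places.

seg 1 [0°–30.1°] uniform, h=21: full span → s += 21 → s = 21.0000
seg 2 [30.1°–72.9°] dwell: s stays 21.0000
seg 3 [72.9°–108°] uniform, h=24: full span → s += 24 → s = 45.0000
seg 4 [108°–360°] uniform, h=10: θ=314.9° here. β=206.9, B=252. 10·206.9/252 = 8.2103 → s = 53.2103
radial distance = base radius + s = 26 + 53.2103 = 79.2103

79.2103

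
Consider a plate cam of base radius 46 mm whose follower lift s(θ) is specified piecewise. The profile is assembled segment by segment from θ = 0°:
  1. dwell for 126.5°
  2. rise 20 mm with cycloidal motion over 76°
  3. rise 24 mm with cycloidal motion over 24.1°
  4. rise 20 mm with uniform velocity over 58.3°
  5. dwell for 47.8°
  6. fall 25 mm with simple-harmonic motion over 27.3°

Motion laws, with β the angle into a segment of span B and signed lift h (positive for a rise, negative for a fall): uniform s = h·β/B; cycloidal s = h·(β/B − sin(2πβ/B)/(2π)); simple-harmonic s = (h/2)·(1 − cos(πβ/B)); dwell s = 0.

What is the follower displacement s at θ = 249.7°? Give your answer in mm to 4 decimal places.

seg 1 [0°–126.5°] dwell: s stays 0.0000
seg 2 [126.5°–202.5°] cycloidal, h=20: full span → s += 20 → s = 20.0000
seg 3 [202.5°–226.6°] cycloidal, h=24: full span → s += 24 → s = 44.0000
seg 4 [226.6°–284.9°] uniform, h=20: θ=249.7° here. β=23.1, B=58.3. 20·23.1/58.3 = 7.9245 → s = 51.9245

51.9245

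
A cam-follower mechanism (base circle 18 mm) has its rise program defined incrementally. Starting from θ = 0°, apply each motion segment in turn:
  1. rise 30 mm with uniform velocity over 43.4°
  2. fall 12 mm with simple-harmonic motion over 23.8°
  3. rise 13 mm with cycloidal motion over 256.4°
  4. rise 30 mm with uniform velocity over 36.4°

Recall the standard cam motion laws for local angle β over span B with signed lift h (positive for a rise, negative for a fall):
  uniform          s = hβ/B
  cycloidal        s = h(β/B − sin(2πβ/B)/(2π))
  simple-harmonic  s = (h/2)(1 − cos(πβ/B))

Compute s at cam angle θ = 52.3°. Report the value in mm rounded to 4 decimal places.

seg 1 [0°–43.4°] uniform, h=30: full span → s += 30 → s = 30.0000
seg 2 [43.4°–67.2°] simple-harmonic, h=-12: θ=52.3° here. β=8.9, B=23.8. -12/2·(1 − cos(π·0.3739)) = -3.6856 → s = 26.3144

26.3144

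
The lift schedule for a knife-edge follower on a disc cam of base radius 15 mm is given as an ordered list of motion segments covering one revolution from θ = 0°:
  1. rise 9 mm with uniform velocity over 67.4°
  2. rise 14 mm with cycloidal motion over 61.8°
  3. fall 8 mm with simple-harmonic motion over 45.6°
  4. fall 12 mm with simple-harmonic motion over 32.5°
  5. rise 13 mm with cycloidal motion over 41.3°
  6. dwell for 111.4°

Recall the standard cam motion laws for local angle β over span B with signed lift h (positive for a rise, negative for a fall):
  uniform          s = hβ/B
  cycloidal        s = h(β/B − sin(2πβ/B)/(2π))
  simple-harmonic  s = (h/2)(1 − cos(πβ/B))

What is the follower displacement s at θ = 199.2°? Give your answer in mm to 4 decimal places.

seg 1 [0°–67.4°] uniform, h=9: full span → s += 9 → s = 9.0000
seg 2 [67.4°–129.2°] cycloidal, h=14: full span → s += 14 → s = 23.0000
seg 3 [129.2°–174.8°] simple-harmonic, h=-8: full span → s += -8 → s = 15.0000
seg 4 [174.8°–207.3°] simple-harmonic, h=-12: θ=199.2° here. β=24.4, B=32.5. -12/2·(1 − cos(π·0.7508)) = -10.2529 → s = 4.7471

4.7471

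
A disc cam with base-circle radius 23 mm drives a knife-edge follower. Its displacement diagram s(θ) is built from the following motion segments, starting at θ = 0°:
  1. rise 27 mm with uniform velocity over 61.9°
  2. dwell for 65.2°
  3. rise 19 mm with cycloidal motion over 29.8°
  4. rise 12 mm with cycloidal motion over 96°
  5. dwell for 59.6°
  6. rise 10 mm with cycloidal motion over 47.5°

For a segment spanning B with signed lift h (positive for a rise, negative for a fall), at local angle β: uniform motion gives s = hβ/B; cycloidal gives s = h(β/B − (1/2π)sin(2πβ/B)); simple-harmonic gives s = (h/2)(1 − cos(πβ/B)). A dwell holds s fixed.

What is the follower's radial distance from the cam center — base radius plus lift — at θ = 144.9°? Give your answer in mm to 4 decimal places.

seg 1 [0°–61.9°] uniform, h=27: full span → s += 27 → s = 27.0000
seg 2 [61.9°–127.1°] dwell: s stays 27.0000
seg 3 [127.1°–156.9°] cycloidal, h=19: θ=144.9° here. β=17.8, B=29.8. 19·(0.5973 − sin(2π·0.5973)/(2π)) = 13.0849 → s = 40.0849
radial distance = base radius + s = 23 + 40.0849 = 63.0849

63.0849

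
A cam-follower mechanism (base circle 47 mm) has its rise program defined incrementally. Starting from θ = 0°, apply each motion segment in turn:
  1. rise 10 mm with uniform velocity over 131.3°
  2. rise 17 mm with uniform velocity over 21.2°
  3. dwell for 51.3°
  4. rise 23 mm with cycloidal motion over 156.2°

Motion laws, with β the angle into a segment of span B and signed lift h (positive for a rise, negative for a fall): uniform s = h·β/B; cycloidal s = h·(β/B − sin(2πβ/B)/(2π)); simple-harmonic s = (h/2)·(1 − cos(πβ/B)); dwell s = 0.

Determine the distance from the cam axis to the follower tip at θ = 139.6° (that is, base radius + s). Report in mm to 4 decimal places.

seg 1 [0°–131.3°] uniform, h=10: full span → s += 10 → s = 10.0000
seg 2 [131.3°–152.5°] uniform, h=17: θ=139.6° here. β=8.3, B=21.2. 17·8.3/21.2 = 6.6557 → s = 16.6557
radial distance = base radius + s = 47 + 16.6557 = 63.6557

63.6557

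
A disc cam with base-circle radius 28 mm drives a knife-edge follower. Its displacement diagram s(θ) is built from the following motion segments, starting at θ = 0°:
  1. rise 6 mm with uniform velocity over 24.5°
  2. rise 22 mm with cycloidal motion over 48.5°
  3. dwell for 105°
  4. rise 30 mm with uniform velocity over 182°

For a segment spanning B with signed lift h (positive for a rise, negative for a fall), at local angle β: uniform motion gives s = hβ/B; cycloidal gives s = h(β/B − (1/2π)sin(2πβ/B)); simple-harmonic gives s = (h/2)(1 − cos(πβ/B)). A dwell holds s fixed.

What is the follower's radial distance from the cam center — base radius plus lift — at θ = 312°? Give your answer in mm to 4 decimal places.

seg 1 [0°–24.5°] uniform, h=6: full span → s += 6 → s = 6.0000
seg 2 [24.5°–73°] cycloidal, h=22: full span → s += 22 → s = 28.0000
seg 3 [73°–178°] dwell: s stays 28.0000
seg 4 [178°–360°] uniform, h=30: θ=312° here. β=134, B=182. 30·134/182 = 22.0879 → s = 50.0879
radial distance = base radius + s = 28 + 50.0879 = 78.0879

78.0879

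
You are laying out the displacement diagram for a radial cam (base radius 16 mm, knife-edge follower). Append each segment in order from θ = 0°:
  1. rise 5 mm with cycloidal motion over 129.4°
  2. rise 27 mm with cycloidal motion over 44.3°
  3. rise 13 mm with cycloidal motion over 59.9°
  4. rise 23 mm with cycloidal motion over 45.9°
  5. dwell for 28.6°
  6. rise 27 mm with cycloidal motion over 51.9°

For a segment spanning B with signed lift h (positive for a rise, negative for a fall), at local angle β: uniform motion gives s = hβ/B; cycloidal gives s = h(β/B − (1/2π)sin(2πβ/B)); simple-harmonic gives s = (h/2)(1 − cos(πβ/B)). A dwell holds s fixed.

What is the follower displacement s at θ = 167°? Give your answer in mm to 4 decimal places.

seg 1 [0°–129.4°] cycloidal, h=5: full span → s += 5 → s = 5.0000
seg 2 [129.4°–173.7°] cycloidal, h=27: θ=167° here. β=37.6, B=44.3. 27·(0.8488 − sin(2π·0.8488)/(2π)) = 26.4126 → s = 31.4126

31.4126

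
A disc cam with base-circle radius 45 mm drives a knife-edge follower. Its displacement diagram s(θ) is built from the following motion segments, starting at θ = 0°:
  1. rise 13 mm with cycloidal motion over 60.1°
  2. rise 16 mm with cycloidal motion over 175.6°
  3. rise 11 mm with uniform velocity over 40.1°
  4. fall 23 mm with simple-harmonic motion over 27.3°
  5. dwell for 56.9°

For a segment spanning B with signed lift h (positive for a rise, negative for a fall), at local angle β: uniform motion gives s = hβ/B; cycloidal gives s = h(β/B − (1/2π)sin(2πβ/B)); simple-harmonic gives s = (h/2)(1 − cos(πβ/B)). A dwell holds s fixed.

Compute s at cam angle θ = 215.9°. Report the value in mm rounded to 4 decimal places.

seg 1 [0°–60.1°] cycloidal, h=13: full span → s += 13 → s = 13.0000
seg 2 [60.1°–235.7°] cycloidal, h=16: θ=215.9° here. β=155.8, B=175.6. 16·(0.8872 − sin(2π·0.8872)/(2π)) = 15.8528 → s = 28.8528

28.8528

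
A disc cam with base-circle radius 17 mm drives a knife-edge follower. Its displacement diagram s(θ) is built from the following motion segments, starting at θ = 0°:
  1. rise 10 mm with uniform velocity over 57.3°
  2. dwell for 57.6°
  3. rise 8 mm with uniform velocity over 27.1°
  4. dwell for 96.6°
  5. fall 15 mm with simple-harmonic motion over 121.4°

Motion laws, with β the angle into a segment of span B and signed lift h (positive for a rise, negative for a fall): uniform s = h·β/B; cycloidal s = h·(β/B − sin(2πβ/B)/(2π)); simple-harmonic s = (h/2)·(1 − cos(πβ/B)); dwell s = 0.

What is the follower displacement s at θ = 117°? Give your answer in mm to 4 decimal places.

seg 1 [0°–57.3°] uniform, h=10: full span → s += 10 → s = 10.0000
seg 2 [57.3°–114.9°] dwell: s stays 10.0000
seg 3 [114.9°–142°] uniform, h=8: θ=117° here. β=2.1, B=27.1. 8·2.1/27.1 = 0.6199 → s = 10.6199

10.6199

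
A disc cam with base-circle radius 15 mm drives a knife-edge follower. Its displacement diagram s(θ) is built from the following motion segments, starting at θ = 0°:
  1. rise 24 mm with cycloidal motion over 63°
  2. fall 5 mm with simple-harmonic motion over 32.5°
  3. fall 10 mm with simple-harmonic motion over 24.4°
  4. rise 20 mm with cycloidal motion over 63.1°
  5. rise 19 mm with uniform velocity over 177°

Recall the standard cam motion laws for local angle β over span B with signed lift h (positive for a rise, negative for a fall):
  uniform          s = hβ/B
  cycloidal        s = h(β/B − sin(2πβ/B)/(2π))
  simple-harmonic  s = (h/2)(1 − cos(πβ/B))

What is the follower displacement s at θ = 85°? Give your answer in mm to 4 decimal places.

seg 1 [0°–63°] cycloidal, h=24: full span → s += 24 → s = 24.0000
seg 2 [63°–95.5°] simple-harmonic, h=-5: θ=85° here. β=22, B=32.5. -5/2·(1 − cos(π·0.6769)) = -3.8191 → s = 20.1809

20.1809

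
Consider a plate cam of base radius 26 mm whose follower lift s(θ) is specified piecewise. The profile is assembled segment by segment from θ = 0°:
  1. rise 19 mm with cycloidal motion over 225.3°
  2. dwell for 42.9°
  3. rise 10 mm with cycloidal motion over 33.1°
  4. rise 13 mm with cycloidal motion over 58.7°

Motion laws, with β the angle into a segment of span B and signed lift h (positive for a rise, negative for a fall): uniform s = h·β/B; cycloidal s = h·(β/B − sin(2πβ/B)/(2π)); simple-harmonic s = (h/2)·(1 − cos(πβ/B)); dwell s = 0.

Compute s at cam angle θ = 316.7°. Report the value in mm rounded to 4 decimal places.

seg 1 [0°–225.3°] cycloidal, h=19: full span → s += 19 → s = 19.0000
seg 2 [225.3°–268.2°] dwell: s stays 19.0000
seg 3 [268.2°–301.3°] cycloidal, h=10: full span → s += 10 → s = 29.0000
seg 4 [301.3°–360°] cycloidal, h=13: θ=316.7° here. β=15.4, B=58.7. 13·(0.2624 − sin(2π·0.2624)/(2π)) = 1.3478 → s = 30.3478

30.3478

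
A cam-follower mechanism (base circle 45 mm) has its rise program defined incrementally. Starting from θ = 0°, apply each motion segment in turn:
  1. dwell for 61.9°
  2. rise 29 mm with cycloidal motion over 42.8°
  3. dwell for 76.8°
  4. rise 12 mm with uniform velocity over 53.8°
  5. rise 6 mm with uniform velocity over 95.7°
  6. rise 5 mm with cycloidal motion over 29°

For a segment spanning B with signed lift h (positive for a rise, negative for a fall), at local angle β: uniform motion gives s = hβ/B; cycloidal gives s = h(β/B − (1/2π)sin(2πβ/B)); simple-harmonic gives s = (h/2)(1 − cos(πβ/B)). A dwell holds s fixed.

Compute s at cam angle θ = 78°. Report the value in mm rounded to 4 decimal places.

seg 1 [0°–61.9°] dwell: s stays 0.0000
seg 2 [61.9°–104.7°] cycloidal, h=29: θ=78° here. β=16.1, B=42.8. 29·(0.3762 − sin(2π·0.3762)/(2π)) = 7.6693 → s = 7.6693

7.6693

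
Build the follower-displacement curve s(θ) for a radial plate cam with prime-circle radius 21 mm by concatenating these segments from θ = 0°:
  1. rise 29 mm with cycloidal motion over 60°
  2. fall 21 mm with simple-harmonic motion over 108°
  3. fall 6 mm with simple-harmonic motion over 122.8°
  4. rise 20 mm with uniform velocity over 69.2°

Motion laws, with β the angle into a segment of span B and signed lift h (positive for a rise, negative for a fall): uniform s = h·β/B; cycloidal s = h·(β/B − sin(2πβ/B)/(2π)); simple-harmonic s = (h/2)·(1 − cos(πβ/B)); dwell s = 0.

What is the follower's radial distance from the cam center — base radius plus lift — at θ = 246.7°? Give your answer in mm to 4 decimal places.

seg 1 [0°–60°] cycloidal, h=29: full span → s += 29 → s = 29.0000
seg 2 [60°–168°] simple-harmonic, h=-21: full span → s += -21 → s = 8.0000
seg 3 [168°–290.8°] simple-harmonic, h=-6: θ=246.7° here. β=78.7, B=122.8. -6/2·(1 − cos(π·0.6409)) = -4.2848 → s = 3.7152
radial distance = base radius + s = 21 + 3.7152 = 24.7152

24.7152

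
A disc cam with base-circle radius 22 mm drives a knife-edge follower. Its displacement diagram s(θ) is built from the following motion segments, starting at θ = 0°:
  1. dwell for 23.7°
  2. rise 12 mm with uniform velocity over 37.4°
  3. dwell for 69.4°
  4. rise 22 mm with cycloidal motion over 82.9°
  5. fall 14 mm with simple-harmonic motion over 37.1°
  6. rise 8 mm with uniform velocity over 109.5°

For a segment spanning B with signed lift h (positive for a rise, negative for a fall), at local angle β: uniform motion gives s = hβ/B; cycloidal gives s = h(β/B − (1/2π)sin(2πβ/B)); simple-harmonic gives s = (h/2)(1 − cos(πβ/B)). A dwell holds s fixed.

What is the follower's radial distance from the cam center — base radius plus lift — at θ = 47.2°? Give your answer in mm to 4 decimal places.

seg 1 [0°–23.7°] dwell: s stays 0.0000
seg 2 [23.7°–61.1°] uniform, h=12: θ=47.2° here. β=23.5, B=37.4. 12·23.5/37.4 = 7.5401 → s = 7.5401
radial distance = base radius + s = 22 + 7.5401 = 29.5401

29.5401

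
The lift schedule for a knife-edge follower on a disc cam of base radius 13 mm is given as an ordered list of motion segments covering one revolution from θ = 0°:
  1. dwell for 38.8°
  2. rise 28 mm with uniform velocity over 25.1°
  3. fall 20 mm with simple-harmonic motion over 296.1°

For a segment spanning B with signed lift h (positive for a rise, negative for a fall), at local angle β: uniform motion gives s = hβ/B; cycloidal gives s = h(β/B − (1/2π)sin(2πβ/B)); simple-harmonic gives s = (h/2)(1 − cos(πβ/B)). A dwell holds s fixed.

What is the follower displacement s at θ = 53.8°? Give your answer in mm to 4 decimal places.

seg 1 [0°–38.8°] dwell: s stays 0.0000
seg 2 [38.8°–63.9°] uniform, h=28: θ=53.8° here. β=15, B=25.1. 28·15/25.1 = 16.7331 → s = 16.7331

16.7331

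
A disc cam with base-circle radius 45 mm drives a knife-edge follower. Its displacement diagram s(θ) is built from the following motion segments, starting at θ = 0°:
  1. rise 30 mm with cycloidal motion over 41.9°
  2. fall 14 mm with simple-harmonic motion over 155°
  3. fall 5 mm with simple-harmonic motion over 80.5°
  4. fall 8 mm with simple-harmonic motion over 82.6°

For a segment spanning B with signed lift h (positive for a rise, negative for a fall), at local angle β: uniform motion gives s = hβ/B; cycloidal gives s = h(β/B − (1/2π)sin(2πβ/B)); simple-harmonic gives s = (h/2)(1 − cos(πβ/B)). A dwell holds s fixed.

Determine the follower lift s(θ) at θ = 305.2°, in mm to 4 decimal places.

seg 1 [0°–41.9°] cycloidal, h=30: full span → s += 30 → s = 30.0000
seg 2 [41.9°–196.9°] simple-harmonic, h=-14: full span → s += -14 → s = 16.0000
seg 3 [196.9°–277.4°] simple-harmonic, h=-5: full span → s += -5 → s = 11.0000
seg 4 [277.4°–360°] simple-harmonic, h=-8: θ=305.2° here. β=27.8, B=82.6. -8/2·(1 − cos(π·0.3366)) = -2.0352 → s = 8.9648

8.9648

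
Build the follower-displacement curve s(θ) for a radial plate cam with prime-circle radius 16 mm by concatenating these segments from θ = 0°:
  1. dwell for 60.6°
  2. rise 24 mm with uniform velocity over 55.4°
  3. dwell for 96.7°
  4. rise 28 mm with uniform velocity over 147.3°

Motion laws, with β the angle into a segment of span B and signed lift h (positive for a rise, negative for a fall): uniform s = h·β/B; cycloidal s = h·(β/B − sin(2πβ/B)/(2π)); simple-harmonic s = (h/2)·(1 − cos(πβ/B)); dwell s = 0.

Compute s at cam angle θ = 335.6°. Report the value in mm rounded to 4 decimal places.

seg 1 [0°–60.6°] dwell: s stays 0.0000
seg 2 [60.6°–116°] uniform, h=24: full span → s += 24 → s = 24.0000
seg 3 [116°–212.7°] dwell: s stays 24.0000
seg 4 [212.7°–360°] uniform, h=28: θ=335.6° here. β=122.9, B=147.3. 28·122.9/147.3 = 23.3618 → s = 47.3618

47.3618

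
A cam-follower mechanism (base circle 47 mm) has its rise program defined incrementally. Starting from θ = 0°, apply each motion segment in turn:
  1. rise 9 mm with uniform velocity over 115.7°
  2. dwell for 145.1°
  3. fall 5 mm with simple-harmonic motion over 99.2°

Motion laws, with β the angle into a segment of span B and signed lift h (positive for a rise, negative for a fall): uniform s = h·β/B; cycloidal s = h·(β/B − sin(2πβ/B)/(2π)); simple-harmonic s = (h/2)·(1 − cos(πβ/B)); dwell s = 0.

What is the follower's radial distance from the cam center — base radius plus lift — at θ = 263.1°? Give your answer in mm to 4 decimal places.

seg 1 [0°–115.7°] uniform, h=9: full span → s += 9 → s = 9.0000
seg 2 [115.7°–260.8°] dwell: s stays 9.0000
seg 3 [260.8°–360°] simple-harmonic, h=-5: θ=263.1° here. β=2.3, B=99.2. -5/2·(1 − cos(π·0.0232)) = -0.0066 → s = 8.9934
radial distance = base radius + s = 47 + 8.9934 = 55.9934

55.9934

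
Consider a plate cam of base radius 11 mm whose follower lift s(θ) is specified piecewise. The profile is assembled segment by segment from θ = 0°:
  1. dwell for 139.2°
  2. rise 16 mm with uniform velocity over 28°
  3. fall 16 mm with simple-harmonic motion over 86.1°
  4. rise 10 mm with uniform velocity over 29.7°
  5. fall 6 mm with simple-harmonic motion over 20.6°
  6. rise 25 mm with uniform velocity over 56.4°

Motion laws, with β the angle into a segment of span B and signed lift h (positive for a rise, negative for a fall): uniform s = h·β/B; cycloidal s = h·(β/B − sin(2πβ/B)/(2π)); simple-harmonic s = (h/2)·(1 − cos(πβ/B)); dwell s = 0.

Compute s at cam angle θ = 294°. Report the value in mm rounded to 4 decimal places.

seg 1 [0°–139.2°] dwell: s stays 0.0000
seg 2 [139.2°–167.2°] uniform, h=16: full span → s += 16 → s = 16.0000
seg 3 [167.2°–253.3°] simple-harmonic, h=-16: full span → s += -16 → s = 0.0000
seg 4 [253.3°–283°] uniform, h=10: full span → s += 10 → s = 10.0000
seg 5 [283°–303.6°] simple-harmonic, h=-6: θ=294° here. β=11, B=20.6. -6/2·(1 − cos(π·0.5340)) = -3.3197 → s = 6.6803

6.6803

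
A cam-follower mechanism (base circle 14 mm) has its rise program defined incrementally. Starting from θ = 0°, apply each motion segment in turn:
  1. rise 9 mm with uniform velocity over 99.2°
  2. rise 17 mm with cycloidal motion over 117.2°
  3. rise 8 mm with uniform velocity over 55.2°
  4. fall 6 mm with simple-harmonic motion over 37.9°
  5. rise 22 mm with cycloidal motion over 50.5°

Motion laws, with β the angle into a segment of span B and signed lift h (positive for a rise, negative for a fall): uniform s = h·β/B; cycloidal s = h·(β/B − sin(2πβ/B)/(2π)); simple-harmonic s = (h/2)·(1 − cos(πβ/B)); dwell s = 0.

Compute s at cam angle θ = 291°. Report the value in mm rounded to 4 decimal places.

seg 1 [0°–99.2°] uniform, h=9: full span → s += 9 → s = 9.0000
seg 2 [99.2°–216.4°] cycloidal, h=17: full span → s += 17 → s = 26.0000
seg 3 [216.4°–271.6°] uniform, h=8: full span → s += 8 → s = 34.0000
seg 4 [271.6°–309.5°] simple-harmonic, h=-6: θ=291° here. β=19.4, B=37.9. -6/2·(1 − cos(π·0.5119)) = -3.1119 → s = 30.8881

30.8881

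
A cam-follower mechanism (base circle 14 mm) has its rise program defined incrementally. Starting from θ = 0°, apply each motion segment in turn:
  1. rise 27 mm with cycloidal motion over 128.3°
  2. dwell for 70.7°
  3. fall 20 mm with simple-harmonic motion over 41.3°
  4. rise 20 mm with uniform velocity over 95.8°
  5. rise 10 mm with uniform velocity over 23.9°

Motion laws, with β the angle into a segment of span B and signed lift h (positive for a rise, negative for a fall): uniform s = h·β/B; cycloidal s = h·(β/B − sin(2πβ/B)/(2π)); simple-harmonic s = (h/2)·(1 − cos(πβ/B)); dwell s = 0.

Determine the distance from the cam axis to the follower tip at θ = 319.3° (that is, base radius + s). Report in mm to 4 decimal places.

seg 1 [0°–128.3°] cycloidal, h=27: full span → s += 27 → s = 27.0000
seg 2 [128.3°–199°] dwell: s stays 27.0000
seg 3 [199°–240.3°] simple-harmonic, h=-20: full span → s += -20 → s = 7.0000
seg 4 [240.3°–336.1°] uniform, h=20: θ=319.3° here. β=79, B=95.8. 20·79/95.8 = 16.4927 → s = 23.4927
radial distance = base radius + s = 14 + 23.4927 = 37.4927

37.4927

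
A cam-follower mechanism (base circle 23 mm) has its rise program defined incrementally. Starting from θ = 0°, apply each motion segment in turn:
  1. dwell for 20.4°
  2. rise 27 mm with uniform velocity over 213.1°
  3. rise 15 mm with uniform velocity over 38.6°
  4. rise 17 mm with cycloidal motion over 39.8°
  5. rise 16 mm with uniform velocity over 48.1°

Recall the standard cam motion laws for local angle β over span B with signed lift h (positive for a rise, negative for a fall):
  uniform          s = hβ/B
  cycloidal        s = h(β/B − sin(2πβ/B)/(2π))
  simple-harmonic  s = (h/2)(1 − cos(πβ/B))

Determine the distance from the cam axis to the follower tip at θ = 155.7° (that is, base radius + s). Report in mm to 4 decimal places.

seg 1 [0°–20.4°] dwell: s stays 0.0000
seg 2 [20.4°–233.5°] uniform, h=27: θ=155.7° here. β=135.3, B=213.1. 27·135.3/213.1 = 17.1427 → s = 17.1427
radial distance = base radius + s = 23 + 17.1427 = 40.1427

40.1427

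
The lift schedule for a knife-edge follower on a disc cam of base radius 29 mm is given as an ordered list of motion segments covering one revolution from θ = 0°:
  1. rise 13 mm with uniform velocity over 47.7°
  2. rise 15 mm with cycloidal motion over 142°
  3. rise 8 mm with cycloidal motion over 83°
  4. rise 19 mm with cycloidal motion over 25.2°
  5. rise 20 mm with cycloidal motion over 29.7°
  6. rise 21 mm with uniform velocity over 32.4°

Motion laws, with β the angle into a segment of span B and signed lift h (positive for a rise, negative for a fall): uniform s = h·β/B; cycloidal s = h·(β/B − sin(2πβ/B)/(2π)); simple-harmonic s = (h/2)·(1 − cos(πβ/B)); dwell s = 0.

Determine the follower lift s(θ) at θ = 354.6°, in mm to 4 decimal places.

seg 1 [0°–47.7°] uniform, h=13: full span → s += 13 → s = 13.0000
seg 2 [47.7°–189.7°] cycloidal, h=15: full span → s += 15 → s = 28.0000
seg 3 [189.7°–272.7°] cycloidal, h=8: full span → s += 8 → s = 36.0000
seg 4 [272.7°–297.9°] cycloidal, h=19: full span → s += 19 → s = 55.0000
seg 5 [297.9°–327.6°] cycloidal, h=20: full span → s += 20 → s = 75.0000
seg 6 [327.6°–360°] uniform, h=21: θ=354.6° here. β=27, B=32.4. 21·27/32.4 = 17.5000 → s = 92.5000

92.5000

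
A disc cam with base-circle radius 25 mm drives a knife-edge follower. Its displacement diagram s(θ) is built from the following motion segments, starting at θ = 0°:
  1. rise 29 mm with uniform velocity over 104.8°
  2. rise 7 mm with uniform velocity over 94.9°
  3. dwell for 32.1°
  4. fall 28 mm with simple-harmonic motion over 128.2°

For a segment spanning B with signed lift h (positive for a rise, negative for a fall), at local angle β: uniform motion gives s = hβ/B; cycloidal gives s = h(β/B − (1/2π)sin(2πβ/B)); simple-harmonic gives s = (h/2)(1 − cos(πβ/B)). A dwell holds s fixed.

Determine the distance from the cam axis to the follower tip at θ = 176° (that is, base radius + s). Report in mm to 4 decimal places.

seg 1 [0°–104.8°] uniform, h=29: full span → s += 29 → s = 29.0000
seg 2 [104.8°–199.7°] uniform, h=7: θ=176° here. β=71.2, B=94.9. 7·71.2/94.9 = 5.2518 → s = 34.2518
radial distance = base radius + s = 25 + 34.2518 = 59.2518

59.2518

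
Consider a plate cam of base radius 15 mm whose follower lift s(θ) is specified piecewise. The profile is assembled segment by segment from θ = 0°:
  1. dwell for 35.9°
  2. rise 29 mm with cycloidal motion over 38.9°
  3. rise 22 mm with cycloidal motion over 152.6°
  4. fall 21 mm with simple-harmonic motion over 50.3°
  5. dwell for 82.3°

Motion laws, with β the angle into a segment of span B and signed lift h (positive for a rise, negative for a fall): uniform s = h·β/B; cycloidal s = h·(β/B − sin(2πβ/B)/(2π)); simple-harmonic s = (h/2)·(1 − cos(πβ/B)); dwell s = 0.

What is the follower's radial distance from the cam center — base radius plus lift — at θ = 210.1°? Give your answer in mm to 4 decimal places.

seg 1 [0°–35.9°] dwell: s stays 0.0000
seg 2 [35.9°–74.8°] cycloidal, h=29: full span → s += 29 → s = 29.0000
seg 3 [74.8°–227.4°] cycloidal, h=22: θ=210.1° here. β=135.3, B=152.6. 22·(0.8866 − sin(2π·0.8866)/(2π)) = 21.7944 → s = 50.7944
radial distance = base radius + s = 15 + 50.7944 = 65.7944

65.7944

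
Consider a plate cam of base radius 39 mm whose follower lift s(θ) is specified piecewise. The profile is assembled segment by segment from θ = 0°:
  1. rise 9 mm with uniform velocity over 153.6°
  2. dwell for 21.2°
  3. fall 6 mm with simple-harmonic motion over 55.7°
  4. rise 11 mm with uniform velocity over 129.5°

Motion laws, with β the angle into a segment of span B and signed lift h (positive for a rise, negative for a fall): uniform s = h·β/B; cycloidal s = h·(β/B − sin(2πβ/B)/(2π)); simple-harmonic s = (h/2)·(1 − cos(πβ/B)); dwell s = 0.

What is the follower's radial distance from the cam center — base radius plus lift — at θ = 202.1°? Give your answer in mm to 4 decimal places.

seg 1 [0°–153.6°] uniform, h=9: full span → s += 9 → s = 9.0000
seg 2 [153.6°–174.8°] dwell: s stays 9.0000
seg 3 [174.8°–230.5°] simple-harmonic, h=-6: θ=202.1° here. β=27.3, B=55.7. -6/2·(1 − cos(π·0.4901)) = -2.9070 → s = 6.0930
radial distance = base radius + s = 39 + 6.0930 = 45.0930

45.0930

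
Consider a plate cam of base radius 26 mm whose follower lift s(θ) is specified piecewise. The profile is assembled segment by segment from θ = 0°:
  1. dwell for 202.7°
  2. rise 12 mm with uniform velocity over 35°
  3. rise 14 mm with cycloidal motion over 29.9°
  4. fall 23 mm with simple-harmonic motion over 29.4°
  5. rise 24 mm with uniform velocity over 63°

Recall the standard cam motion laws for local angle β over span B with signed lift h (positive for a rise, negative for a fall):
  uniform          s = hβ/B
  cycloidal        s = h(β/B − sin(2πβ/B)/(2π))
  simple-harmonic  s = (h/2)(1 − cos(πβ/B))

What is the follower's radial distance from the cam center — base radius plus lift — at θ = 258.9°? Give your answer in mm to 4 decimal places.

seg 1 [0°–202.7°] dwell: s stays 0.0000
seg 2 [202.7°–237.7°] uniform, h=12: full span → s += 12 → s = 12.0000
seg 3 [237.7°–267.6°] cycloidal, h=14: θ=258.9° here. β=21.2, B=29.9. 14·(0.7090 − sin(2π·0.7090)/(2π)) = 12.0812 → s = 24.0812
radial distance = base radius + s = 26 + 24.0812 = 50.0812

50.0812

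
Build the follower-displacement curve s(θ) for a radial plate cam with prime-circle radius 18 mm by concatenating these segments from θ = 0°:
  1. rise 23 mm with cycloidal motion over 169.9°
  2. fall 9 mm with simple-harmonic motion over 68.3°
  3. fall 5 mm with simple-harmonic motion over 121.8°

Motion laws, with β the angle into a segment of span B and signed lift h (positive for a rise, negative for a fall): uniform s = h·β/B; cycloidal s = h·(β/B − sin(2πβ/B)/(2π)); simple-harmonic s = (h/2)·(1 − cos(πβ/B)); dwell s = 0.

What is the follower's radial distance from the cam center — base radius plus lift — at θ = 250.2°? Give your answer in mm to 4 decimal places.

seg 1 [0°–169.9°] cycloidal, h=23: full span → s += 23 → s = 23.0000
seg 2 [169.9°–238.2°] simple-harmonic, h=-9: full span → s += -9 → s = 14.0000
seg 3 [238.2°–360°] simple-harmonic, h=-5: θ=250.2° here. β=12, B=121.8. -5/2·(1 − cos(π·0.0985)) = -0.1188 → s = 13.8812
radial distance = base radius + s = 18 + 13.8812 = 31.8812

31.8812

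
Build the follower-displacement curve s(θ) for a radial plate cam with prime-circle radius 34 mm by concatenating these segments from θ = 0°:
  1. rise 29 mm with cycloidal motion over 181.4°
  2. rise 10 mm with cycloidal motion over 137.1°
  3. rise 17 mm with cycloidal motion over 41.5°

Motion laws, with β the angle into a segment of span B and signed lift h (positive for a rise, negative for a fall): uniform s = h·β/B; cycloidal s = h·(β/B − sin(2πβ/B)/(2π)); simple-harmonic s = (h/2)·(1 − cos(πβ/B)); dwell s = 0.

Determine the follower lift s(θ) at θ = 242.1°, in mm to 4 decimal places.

seg 1 [0°–181.4°] cycloidal, h=29: full span → s += 29 → s = 29.0000
seg 2 [181.4°–318.5°] cycloidal, h=10: θ=242.1° here. β=60.7, B=137.1. 10·(0.4427 − sin(2π·0.4427)/(2π)) = 3.8671 → s = 32.8671

32.8671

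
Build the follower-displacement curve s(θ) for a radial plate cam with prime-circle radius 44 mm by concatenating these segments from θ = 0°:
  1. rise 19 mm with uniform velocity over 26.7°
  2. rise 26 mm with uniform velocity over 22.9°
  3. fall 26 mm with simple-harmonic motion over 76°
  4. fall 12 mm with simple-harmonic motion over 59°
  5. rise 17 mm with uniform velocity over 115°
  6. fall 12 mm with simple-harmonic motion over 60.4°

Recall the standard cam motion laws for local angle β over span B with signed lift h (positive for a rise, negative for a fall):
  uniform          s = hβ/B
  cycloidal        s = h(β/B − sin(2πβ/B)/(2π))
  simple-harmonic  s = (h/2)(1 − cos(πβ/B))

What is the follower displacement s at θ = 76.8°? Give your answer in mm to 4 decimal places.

seg 1 [0°–26.7°] uniform, h=19: full span → s += 19 → s = 19.0000
seg 2 [26.7°–49.6°] uniform, h=26: full span → s += 26 → s = 45.0000
seg 3 [49.6°–125.6°] simple-harmonic, h=-26: θ=76.8° here. β=27.2, B=76. -26/2·(1 − cos(π·0.3579)) = -7.3872 → s = 37.6128

37.6128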